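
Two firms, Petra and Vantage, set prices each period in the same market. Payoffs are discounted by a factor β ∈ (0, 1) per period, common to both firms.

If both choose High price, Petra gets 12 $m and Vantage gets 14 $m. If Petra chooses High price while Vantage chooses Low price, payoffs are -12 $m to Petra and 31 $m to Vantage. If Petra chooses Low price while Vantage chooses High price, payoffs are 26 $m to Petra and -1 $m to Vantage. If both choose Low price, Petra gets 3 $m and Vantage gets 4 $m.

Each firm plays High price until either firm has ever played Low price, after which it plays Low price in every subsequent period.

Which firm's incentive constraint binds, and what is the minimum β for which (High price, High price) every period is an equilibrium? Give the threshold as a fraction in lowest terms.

Vantage; β ≥ 17/27

Petra's threshold: (26−12)/(26−3) = 14/23.
Vantage's threshold: (31−14)/(31−4) = 17/27.
14/23 < 17/27, so Vantage binds and β* = 17/27.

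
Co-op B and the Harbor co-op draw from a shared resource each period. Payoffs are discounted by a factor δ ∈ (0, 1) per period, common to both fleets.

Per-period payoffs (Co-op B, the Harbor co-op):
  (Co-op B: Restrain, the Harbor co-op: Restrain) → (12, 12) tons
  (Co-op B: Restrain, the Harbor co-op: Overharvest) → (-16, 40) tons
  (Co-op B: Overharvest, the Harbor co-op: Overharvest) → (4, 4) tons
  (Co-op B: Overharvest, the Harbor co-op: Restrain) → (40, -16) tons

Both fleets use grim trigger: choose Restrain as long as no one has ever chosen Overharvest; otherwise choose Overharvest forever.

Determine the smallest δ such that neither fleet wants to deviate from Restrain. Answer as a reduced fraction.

7/9

One-period gain from deviating is 40 − 12 = 28. The loss is 12 − 4 = 8 in every subsequent period, with present value 8·δ/(1−δ).
Deviation is unprofitable when 8·δ/(1−δ) ≥ 28, i.e. δ/(1−δ) ≥ 7/2.
Equivalently δ ≥ 28/(28+8) = 7/9.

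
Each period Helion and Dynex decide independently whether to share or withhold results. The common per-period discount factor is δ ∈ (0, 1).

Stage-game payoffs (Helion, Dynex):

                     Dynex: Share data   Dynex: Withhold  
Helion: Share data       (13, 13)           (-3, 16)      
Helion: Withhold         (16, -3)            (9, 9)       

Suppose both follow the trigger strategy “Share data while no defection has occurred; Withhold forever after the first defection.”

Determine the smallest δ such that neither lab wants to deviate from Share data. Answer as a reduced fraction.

3/7

Under grim trigger the critical discount factor is (T−C)/(T−P) with T = 16, C = 13, P = 9.
δ* = (16−13)/(16−9) = 3/7.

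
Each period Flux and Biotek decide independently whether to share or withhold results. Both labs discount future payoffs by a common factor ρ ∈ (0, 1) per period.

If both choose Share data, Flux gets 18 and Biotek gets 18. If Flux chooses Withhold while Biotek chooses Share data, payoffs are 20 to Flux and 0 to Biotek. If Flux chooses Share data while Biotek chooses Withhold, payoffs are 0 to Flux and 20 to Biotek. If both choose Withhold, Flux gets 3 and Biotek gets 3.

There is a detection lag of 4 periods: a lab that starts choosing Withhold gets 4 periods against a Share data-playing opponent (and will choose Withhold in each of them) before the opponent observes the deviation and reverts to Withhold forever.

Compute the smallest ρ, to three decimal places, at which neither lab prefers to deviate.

0.586

Deviating for the 4 undetected periods gains 20−18 = 2 per period over cooperation, then loses 18−3 = 15 per period forever once punishment starts.
Gain: 2(1 + ρ + … + ρ^3); loss: 15·ρ^4/(1−ρ).
No profitable deviation ⇔ 2(1−ρ^4) ≤ 15·ρ^4, i.e. ρ^4 ≥ 2/(2+15) = 2/17.
Hence ρ ≥ (2/17)^(1/4) ≈ 0.586.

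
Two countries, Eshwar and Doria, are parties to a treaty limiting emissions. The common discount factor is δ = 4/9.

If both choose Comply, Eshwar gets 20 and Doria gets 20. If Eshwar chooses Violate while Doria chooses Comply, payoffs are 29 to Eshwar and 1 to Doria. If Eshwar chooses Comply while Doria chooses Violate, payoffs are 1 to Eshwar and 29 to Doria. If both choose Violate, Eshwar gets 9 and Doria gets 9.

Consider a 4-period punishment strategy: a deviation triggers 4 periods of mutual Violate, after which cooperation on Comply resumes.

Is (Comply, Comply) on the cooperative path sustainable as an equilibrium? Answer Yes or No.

No

A one-shot deviation gives 29 now, then 9 for 4 periods, then back to 20.
Gain from deviating: (29−20) today; loss: (20−9) in each of the next 4 periods.
No-deviation condition: (20−9)(δ+…+δ^4) ≥ 29−20, i.e. δ+…+δ^4 ≥ 9/11.
At δ = 4/9: δ+…+δ^4 = 0.7688 < 0.8182.
So cooperation is not sustainable.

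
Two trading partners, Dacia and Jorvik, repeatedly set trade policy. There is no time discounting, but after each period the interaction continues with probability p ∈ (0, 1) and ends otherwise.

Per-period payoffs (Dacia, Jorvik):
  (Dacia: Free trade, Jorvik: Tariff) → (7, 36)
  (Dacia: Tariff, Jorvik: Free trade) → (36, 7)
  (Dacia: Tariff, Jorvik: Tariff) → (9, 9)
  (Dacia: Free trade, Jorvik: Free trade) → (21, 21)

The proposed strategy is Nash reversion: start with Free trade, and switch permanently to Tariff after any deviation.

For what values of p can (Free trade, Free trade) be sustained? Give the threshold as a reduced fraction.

5/9

Expected cooperation value is 21 + p·21 + p²·21 + … = 21/(1−p); deviation gives 36 + p·9/(1−p).
21 ≥ 36(1−p) + 9p ⇒ 27p ≥ 15 ⇒ p ≥ 15/27 = 5/9.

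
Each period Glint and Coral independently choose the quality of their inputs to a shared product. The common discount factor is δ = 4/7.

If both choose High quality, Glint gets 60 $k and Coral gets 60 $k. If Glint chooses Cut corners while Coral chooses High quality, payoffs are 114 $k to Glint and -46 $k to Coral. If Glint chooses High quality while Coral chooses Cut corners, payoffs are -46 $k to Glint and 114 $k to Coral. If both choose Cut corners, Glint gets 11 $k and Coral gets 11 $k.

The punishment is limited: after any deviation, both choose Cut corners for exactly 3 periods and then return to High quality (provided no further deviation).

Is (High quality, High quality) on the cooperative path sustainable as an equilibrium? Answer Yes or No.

No

A one-shot deviation gives 114 now, then 11 for 3 periods, then back to 60.
Gain from deviating: (114−60) today; loss: (60−11) in each of the next 3 periods.
No-deviation condition: (60−11)(δ+…+δ^3) ≥ 114−60, i.e. δ+…+δ^3 ≥ 54/49.
At δ = 4/7: δ+…+δ^3 = 1.0845 < 1.1020.
So cooperation is not sustainable.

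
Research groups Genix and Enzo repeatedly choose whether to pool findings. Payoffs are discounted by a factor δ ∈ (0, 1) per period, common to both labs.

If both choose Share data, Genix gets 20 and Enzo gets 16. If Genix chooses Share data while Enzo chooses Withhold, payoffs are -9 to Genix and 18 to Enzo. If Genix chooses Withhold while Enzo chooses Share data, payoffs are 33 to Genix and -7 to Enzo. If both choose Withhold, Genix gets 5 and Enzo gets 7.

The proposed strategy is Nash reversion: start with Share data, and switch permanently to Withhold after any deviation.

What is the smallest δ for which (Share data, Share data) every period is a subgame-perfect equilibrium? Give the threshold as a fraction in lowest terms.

13/28

Genix's threshold: (33−20)/(33−5) = 13/28.
Enzo's threshold: (18−16)/(18−7) = 2/11.
13/28 > 2/11, so Genix binds and δ* = 13/28.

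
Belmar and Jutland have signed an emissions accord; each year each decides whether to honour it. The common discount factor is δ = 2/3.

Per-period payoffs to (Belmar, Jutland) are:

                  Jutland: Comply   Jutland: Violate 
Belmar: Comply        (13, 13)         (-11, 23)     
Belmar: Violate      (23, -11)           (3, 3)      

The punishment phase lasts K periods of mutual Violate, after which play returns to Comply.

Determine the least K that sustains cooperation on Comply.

2

IC: δ(1−δ^K)/(1−δ) ≥ (23−13)/(13−3) = 1.
With δ = 2/3: need 1 − δ^K ≥ 1·(1−2/3)/(2/3), i.e. δ^K ≤ 0.5000.
Since (2/3)^1 = 0.6667 and (2/3)^2 = 0.4444, the smallest such K is 2.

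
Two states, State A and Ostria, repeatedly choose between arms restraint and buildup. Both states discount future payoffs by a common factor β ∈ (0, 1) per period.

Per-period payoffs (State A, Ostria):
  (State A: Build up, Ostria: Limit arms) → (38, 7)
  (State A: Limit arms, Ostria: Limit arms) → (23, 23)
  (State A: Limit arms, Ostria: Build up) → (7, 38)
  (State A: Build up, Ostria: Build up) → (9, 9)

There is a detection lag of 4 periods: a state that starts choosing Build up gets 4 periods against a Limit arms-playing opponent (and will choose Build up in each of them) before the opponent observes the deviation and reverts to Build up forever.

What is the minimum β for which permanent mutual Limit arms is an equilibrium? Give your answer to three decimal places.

0.848

Deviating for the 4 undetected periods gains 38−23 = 15 per period over cooperation, then loses 23−9 = 14 per period forever once punishment starts.
Gain: 15(1 + β + … + β^3); loss: 14·β^4/(1−β).
No profitable deviation ⇔ 15(1−β^4) ≤ 14·β^4, i.e. β^4 ≥ 15/(15+14) = 15/29.
Hence β ≥ (15/29)^(1/4) ≈ 0.848.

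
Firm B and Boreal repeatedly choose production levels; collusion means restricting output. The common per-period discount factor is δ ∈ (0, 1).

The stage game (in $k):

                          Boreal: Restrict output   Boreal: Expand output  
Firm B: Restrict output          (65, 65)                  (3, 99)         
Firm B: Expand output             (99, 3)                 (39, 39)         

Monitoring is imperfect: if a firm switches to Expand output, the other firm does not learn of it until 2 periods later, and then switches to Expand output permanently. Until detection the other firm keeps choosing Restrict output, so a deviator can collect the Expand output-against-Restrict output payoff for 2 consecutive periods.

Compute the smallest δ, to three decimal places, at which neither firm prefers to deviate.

Deviating for the 2 undetected periods gains 99−65 = 34 per period over cooperation, then loses 65−39 = 26 per period forever once punishment starts.
Gain: 34(1 + δ + … + δ^1); loss: 26·δ^2/(1−δ).
No profitable deviation ⇔ 34(1−δ^2) ≤ 26·δ^2, i.e. δ^2 ≥ 34/(34+26) = 17/30.
Hence δ ≥ (17/30)^(1/2) ≈ 0.753.

0.753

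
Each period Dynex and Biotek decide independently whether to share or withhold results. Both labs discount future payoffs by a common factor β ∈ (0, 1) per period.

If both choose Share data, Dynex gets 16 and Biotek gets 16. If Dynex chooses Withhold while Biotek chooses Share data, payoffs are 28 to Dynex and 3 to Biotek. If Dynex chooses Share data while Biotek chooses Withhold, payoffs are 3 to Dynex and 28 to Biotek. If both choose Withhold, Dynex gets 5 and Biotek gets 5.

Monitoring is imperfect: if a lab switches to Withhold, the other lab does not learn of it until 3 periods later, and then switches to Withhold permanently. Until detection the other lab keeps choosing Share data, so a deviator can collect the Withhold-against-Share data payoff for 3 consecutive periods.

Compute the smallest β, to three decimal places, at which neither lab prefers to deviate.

The best deviation is to choose Withhold for all 3 undetected periods, earning 28 each, then 5 forever once detected.
Deviation value: 28(1−β^3)/(1−β) + 5β^3/(1−β); cooperation value: 16/(1−β).
IC: 16 ≥ 28(1−β^3) + 5β^3 = 28 − 23β^3.
So β^3 ≥ 12/23, giving β ≥ (12/23)^(1/3) ≈ 0.805.

0.805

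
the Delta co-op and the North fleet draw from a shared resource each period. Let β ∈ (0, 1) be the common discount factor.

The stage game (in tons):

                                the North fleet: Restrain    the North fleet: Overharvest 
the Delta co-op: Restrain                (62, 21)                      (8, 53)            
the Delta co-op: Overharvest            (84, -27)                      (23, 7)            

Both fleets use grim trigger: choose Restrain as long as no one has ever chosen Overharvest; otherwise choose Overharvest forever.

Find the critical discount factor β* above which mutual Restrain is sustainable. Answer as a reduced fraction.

16/23

the Delta co-op's threshold: (84−62)/(84−23) = 22/61.
the North fleet's threshold: (53−21)/(53−7) = 16/23.
22/61 < 16/23, so the North fleet binds and β* = 16/23.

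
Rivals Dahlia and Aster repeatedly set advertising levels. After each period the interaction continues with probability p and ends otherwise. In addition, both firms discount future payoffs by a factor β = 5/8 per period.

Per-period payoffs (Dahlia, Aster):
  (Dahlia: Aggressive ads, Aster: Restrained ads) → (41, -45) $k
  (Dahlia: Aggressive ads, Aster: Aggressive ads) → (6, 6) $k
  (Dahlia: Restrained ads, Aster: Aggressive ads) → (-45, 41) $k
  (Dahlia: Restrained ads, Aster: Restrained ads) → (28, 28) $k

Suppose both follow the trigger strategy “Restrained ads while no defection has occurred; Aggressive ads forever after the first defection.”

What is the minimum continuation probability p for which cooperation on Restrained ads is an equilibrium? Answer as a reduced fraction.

With continuation probability p and discount β, the effective per-period discount factor is βp.
Grim-trigger IC: βp ≥ (41−28)/(41−6) = 13/35.
So p ≥ (13/35)/(5/8) = 104/175.

104/175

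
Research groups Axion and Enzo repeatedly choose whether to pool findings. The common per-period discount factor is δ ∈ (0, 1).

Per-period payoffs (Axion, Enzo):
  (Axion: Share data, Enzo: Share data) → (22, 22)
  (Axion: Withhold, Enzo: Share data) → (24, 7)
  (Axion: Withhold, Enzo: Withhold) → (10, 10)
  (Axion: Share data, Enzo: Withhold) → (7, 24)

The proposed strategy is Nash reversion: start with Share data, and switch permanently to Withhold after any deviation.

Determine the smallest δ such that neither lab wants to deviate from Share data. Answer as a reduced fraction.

Under grim trigger the critical discount factor is (T−C)/(T−P) with T = 24, C = 22, P = 10.
δ* = (24−22)/(24−10) = 2/14 = 1/7.

1/7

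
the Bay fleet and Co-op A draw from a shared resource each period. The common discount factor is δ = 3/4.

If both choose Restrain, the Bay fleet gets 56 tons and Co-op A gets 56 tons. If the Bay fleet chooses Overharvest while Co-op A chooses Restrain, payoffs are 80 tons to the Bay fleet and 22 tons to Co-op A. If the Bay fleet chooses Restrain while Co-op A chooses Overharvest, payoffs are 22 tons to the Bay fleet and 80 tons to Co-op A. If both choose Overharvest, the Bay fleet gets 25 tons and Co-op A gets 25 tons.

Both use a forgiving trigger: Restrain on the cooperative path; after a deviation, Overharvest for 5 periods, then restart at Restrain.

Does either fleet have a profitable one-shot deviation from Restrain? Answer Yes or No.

Comparing payoff streams over the 6 periods until play realigns: cooperate → 56(1+δ+…+δ^5); deviate → 80 + 25(δ+…+δ^5).
Cooperation is sustained iff (56−25)(δ+…+δ^5) ≥ 80−56.
δ+…+δ^5 = 3/4·(1−(3/4)^5)/(1−3/4) = 2.2881, and (80−56)/(56−25) = 0.7742.
2.2881 ≥ 0.7742, so cooperation is sustainable.

No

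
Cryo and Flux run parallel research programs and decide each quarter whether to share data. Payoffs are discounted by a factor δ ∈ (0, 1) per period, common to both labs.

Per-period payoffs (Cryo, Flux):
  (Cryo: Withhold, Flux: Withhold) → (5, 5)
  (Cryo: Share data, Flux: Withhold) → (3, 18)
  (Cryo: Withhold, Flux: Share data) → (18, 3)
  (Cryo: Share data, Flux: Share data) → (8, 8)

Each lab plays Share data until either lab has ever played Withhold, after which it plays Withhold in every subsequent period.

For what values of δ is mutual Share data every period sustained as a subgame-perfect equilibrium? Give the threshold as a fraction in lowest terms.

One-period gain from deviating is 18 − 8 = 10. The loss is 8 − 5 = 3 in every subsequent period, with present value 3·δ/(1−δ).
Deviation is unprofitable when 3·δ/(1−δ) ≥ 10, i.e. δ/(1−δ) ≥ 10/3.
Equivalently δ ≥ 10/(10+3) = 10/13.

10/13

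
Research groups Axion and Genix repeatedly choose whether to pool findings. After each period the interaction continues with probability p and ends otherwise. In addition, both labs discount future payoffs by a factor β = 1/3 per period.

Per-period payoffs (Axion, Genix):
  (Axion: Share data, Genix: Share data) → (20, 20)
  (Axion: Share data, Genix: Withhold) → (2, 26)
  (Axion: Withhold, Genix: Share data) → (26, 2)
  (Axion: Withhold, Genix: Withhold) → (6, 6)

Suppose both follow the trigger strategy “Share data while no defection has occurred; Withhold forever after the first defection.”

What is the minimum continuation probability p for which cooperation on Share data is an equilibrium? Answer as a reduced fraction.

9/10

Expected continuation weight on next period's payoff is β·p = 1/3·p, which plays the role of the discount factor.
Cooperation requires 1/3·p ≥ (26−20)/(26−6) = 3/10, hence p ≥ 9/10.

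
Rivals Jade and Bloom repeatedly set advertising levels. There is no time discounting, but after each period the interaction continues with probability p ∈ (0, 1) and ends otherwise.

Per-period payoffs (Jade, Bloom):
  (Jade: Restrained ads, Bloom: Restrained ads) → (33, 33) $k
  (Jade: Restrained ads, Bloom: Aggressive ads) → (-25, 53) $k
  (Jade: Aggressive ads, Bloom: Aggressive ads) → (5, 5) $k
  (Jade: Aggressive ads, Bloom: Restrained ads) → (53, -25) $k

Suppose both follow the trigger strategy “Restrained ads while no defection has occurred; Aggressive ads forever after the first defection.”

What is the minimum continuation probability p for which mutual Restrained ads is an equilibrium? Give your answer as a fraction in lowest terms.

With no time discounting, the continuation probability p plays the role of the discount factor.
Grim-trigger IC: 33/(1−p) ≥ 53 + 5p/(1−p) ⇒ p ≥ (53−33)/(53−5) = 5/12.

5/12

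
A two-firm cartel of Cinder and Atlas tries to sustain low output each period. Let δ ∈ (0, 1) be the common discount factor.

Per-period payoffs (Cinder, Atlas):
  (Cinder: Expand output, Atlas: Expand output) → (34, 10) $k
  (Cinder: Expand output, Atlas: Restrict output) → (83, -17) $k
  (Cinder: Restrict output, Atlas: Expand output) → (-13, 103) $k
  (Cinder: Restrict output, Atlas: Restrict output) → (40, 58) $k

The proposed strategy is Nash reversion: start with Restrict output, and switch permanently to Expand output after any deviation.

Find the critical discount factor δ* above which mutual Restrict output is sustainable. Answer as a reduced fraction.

43/49

Cinder's threshold: (83−40)/(83−34) = 43/49.
Atlas's threshold: (103−58)/(103−10) = 15/31.
43/49 > 15/31, so Cinder binds and δ* = 43/49.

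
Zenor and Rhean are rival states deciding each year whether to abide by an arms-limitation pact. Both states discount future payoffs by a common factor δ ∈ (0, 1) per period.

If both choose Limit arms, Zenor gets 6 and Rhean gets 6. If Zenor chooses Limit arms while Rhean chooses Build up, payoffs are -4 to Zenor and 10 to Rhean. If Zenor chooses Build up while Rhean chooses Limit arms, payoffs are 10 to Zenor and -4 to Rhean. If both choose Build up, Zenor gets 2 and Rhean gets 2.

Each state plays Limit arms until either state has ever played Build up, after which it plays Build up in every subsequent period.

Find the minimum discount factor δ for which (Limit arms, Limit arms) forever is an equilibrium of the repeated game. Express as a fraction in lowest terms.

1/2

One-period gain from deviating is 10 − 6 = 4. The loss is 6 − 2 = 4 in every subsequent period, with present value 4·δ/(1−δ).
Deviation is unprofitable when 4·δ/(1−δ) ≥ 4, i.e. δ/(1−δ) ≥ 1.
Equivalently δ ≥ 4/(4+4) = 1/2.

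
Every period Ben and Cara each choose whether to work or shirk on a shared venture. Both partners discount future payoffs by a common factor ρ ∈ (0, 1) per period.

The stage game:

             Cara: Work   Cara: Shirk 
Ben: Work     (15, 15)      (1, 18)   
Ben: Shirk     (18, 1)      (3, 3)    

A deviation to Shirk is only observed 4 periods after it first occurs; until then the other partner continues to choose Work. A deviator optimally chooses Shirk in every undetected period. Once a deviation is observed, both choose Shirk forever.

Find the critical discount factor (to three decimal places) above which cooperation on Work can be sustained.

0.669

Deviating for the 4 undetected periods gains 18−15 = 3 per period over cooperation, then loses 15−3 = 12 per period forever once punishment starts.
Gain: 3(1 + ρ + … + ρ^3); loss: 12·ρ^4/(1−ρ).
No profitable deviation ⇔ 3(1−ρ^4) ≤ 12·ρ^4, i.e. ρ^4 ≥ 3/(3+12) = 1/5.
Hence ρ ≥ (1/5)^(1/4) ≈ 0.669.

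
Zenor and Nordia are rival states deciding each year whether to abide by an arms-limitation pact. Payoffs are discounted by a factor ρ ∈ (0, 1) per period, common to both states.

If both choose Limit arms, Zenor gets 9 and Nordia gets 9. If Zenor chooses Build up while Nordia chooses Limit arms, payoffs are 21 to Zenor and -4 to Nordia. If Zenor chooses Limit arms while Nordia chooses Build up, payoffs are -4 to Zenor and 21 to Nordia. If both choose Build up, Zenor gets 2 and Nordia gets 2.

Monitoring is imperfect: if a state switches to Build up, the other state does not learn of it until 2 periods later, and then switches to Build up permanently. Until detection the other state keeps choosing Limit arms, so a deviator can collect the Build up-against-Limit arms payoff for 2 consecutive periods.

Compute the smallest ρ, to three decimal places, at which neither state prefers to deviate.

0.795

Deviating for the 2 undetected periods gains 21−9 = 12 per period over cooperation, then loses 9−2 = 7 per period forever once punishment starts.
Gain: 12(1 + ρ + … + ρ^1); loss: 7·ρ^2/(1−ρ).
No profitable deviation ⇔ 12(1−ρ^2) ≤ 7·ρ^2, i.e. ρ^2 ≥ 12/(12+7) = 12/19.
Hence ρ ≥ (12/19)^(1/2) ≈ 0.795.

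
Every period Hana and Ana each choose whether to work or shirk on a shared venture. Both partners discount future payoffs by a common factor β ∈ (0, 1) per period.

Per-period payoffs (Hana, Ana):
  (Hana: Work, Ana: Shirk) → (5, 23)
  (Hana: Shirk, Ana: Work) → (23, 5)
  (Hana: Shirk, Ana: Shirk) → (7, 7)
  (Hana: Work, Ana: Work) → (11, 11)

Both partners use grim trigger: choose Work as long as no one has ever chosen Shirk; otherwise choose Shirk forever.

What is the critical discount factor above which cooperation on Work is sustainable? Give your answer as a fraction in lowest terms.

Cooperation forever yields 11 each period: 11/(1−β).
Deviating yields 23 once, then 7 forever: 23 + 7β/(1−β).
No profitable deviation requires 11/(1−β) ≥ 23 + 7β/(1−β).
Multiplying by (1−β): 11 ≥ 23(1−β) + 7β = 23 − 16β.
So 16β ≥ 12, i.e. β ≥ 12/16 = 3/4.

3/4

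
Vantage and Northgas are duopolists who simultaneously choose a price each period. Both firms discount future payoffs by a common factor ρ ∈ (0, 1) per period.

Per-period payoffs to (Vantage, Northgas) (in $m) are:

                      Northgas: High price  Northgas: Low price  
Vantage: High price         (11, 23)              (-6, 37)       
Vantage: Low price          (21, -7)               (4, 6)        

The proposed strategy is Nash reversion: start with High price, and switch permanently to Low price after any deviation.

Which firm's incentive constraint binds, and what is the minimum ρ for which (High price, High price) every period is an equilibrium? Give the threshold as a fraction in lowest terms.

Vantage; ρ ≥ 10/17

Vantage: cooperation gives 11 each period; deviation gives 21 once then 4 forever.
  11/(1−ρ) ≥ 21 + 4ρ/(1−ρ) ⇒ ρ ≥ 10/17.
Northgas: cooperation gives 23 each period; deviation gives 37 once then 6 forever.
  ρ ≥ 14/31.
Both must hold, so the binding constraint is Vantage's: ρ ≥ 10/17.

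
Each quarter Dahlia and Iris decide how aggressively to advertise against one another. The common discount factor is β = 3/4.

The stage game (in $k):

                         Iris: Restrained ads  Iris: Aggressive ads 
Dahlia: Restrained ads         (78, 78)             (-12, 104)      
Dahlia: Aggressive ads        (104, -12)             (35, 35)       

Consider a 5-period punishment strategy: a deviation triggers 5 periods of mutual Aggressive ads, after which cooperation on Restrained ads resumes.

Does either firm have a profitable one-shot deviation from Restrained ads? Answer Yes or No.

No

Comparing payoff streams over the 6 periods until play realigns: cooperate → 78(1+β+…+β^5); deviate → 104 + 35(β+…+β^5).
Cooperation is sustained iff (78−35)(β+…+β^5) ≥ 104−78.
β+…+β^5 = 3/4·(1−(3/4)^5)/(1−3/4) = 2.2881, and (104−78)/(78−35) = 0.6047.
2.2881 ≥ 0.6047, so cooperation is sustainable.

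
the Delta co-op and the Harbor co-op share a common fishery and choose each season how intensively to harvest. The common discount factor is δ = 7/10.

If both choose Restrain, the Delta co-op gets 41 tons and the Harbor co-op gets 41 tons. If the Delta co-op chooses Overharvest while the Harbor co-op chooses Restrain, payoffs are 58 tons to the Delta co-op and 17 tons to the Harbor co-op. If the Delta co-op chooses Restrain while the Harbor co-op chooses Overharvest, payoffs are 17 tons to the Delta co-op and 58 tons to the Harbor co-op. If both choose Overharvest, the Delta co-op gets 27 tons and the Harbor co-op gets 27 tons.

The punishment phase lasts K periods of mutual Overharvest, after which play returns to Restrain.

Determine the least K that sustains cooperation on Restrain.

Need Σ_{k=1}^{K} δ^k ≥ (58−41)/(41−27) = 1.2143 at δ = 7/10.
At K = 2 the sum is 1.1900 < 1.2143; at K = 3 it is 1.5330 ≥ 1.2143.
So the minimum punishment length is K = 3.

3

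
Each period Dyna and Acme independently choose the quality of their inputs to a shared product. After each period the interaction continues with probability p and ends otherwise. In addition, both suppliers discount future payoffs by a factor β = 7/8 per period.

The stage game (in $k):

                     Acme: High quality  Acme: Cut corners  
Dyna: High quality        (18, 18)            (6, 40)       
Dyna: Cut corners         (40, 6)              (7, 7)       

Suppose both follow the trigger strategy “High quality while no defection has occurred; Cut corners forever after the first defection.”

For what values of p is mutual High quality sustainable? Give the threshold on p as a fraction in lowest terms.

16/21

Expected continuation weight on next period's payoff is β·p = 7/8·p, which plays the role of the discount factor.
Cooperation requires 7/8·p ≥ (40−18)/(40−7) = 2/3, hence p ≥ 16/21.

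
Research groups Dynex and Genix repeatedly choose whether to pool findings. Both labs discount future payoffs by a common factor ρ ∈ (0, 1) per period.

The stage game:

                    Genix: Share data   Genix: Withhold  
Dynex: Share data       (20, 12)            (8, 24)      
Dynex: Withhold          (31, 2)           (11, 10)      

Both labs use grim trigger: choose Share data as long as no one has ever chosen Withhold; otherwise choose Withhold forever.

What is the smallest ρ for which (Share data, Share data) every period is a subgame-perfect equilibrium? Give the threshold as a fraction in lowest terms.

For Dynex: deviation gain 31−20 = 11, per-period punishment loss 20−11 = 9. IC gives ρ ≥ 11/20.
For Genix: gain 12, loss 2 per period, so ρ ≥ 12/14 = 6/7.
The tighter constraint is Genix's, so cooperation needs ρ ≥ 6/7.

6/7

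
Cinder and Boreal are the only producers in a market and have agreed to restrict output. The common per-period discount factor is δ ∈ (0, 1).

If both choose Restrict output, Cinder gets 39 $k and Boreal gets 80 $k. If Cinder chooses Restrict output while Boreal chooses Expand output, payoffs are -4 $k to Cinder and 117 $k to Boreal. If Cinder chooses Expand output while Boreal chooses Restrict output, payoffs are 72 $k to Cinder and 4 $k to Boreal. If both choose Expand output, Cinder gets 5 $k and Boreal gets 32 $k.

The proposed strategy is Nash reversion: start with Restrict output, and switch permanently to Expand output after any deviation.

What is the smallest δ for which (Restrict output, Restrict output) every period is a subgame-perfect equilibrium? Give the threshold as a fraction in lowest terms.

Cinder's threshold: (72−39)/(72−5) = 33/67.
Boreal's threshold: (117−80)/(117−32) = 37/85.
33/67 > 37/85, so Cinder binds and δ* = 33/67.

33/67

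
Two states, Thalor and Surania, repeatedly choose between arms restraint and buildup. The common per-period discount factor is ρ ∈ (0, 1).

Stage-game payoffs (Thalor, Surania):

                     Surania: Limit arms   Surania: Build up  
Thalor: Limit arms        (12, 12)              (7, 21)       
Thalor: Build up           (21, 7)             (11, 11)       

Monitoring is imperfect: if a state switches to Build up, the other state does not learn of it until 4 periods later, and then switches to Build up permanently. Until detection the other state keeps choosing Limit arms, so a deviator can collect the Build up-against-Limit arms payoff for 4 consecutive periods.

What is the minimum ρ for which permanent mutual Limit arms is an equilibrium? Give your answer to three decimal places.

0.974

A deviator earns 21 for 4 periods, then 11 forever; cooperating earns 12 forever. Multiplying the IC by (1−ρ):
12 ≥ 21(1−ρ^4) + 11ρ^4, so 10·ρ^4 ≥ 9 and ρ^4 ≥ 9/10.
ρ ≥ (9/10)^(1/4) ≈ 0.974.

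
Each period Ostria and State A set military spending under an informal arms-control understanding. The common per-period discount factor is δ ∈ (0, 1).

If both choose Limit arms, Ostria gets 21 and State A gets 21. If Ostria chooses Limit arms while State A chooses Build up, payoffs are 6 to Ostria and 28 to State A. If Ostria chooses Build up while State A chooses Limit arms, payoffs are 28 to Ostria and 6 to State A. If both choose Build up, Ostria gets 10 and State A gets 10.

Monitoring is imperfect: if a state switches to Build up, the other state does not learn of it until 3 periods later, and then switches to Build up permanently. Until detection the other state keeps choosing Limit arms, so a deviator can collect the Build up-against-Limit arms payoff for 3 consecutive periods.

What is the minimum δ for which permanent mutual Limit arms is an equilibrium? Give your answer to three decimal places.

The best deviation is to choose Build up for all 3 undetected periods, earning 28 each, then 10 forever once detected.
Deviation value: 28(1−δ^3)/(1−δ) + 10δ^3/(1−δ); cooperation value: 21/(1−δ).
IC: 21 ≥ 28(1−δ^3) + 10δ^3 = 28 − 18δ^3.
So δ^3 ≥ 7/18, giving δ ≥ (7/18)^(1/3) ≈ 0.730.

0.730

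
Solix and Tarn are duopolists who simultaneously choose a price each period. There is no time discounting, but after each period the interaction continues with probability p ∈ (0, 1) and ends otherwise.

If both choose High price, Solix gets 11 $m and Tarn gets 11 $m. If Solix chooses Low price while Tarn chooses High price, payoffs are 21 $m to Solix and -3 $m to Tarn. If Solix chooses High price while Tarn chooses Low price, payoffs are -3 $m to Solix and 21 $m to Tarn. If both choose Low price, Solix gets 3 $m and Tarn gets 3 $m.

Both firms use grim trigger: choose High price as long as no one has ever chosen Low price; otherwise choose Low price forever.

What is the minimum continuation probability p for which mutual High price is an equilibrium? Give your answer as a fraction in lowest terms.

With no time discounting, the continuation probability p plays the role of the discount factor.
Grim-trigger IC: 11/(1−p) ≥ 21 + 3p/(1−p) ⇒ p ≥ (21−11)/(21−3) = 5/9.

5/9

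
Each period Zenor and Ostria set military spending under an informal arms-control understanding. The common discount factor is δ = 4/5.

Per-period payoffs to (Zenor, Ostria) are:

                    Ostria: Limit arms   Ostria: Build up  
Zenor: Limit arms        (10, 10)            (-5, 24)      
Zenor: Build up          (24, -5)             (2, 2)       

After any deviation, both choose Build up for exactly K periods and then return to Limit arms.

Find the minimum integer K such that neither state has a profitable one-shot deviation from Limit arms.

No profitable deviation requires (10−2)(δ+…+δ^K) ≥ 24−10, i.e. δ+…+δ^K ≥ 7/4 ≈ 1.7500.
With δ = 4/5, the partial sums are K=1: 0.8000, K=2: 1.4400, K=3: 1.9520.
K = 3 is the first length at which the sum reaches 1.7500.

3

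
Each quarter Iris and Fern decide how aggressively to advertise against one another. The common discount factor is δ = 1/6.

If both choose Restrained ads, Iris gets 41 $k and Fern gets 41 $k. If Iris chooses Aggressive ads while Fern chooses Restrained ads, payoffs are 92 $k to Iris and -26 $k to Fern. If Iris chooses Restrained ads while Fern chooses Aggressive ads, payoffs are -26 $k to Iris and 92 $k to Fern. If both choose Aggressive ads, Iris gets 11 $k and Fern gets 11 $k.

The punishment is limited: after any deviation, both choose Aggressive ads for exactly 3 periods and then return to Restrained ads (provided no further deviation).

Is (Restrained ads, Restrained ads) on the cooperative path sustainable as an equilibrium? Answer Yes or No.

No

IC: δ+…+δ^3 ≥ (92−41)/(41−11) = 17/10.
At δ = 1/6: partial sum = 0.1991 < 1.7000. Cooperation not sustainable.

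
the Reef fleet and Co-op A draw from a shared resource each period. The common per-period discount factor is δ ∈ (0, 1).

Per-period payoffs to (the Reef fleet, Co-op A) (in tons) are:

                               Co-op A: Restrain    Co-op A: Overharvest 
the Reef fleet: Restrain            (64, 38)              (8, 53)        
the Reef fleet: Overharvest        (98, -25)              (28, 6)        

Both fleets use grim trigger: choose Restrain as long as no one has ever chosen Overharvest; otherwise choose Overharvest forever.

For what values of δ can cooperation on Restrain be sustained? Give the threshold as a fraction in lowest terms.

For the Reef fleet: deviation gain 98−64 = 34, per-period punishment loss 64−28 = 36. IC gives δ ≥ 34/70 = 17/35.
For Co-op A: gain 15, loss 32 per period, so δ ≥ 15/47.
The tighter constraint is the Reef fleet's, so cooperation needs δ ≥ 17/35.

17/35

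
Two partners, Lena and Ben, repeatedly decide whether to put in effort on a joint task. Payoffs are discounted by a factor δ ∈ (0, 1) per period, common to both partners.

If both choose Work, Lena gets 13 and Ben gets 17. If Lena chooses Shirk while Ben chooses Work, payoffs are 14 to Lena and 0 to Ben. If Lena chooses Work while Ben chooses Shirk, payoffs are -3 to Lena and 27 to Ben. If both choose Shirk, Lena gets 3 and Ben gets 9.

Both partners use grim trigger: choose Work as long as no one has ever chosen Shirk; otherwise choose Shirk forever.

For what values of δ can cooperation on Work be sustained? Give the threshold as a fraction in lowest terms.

Lena's threshold: (14−13)/(14−3) = 1/11.
Ben's threshold: (27−17)/(27−9) = 5/9.
1/11 < 5/9, so Ben binds and δ* = 5/9.

5/9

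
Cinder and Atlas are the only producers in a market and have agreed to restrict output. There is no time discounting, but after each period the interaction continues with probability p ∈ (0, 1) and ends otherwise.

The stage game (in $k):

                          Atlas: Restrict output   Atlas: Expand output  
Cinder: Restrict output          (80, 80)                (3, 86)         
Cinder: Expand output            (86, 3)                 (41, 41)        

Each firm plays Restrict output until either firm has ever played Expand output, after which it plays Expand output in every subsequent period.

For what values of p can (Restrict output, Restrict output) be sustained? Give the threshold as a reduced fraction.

Expected cooperation value is 80 + p·80 + p²·80 + … = 80/(1−p); deviation gives 86 + p·41/(1−p).
80 ≥ 86(1−p) + 41p ⇒ 45p ≥ 6 ⇒ p ≥ 6/45 = 2/15.

2/15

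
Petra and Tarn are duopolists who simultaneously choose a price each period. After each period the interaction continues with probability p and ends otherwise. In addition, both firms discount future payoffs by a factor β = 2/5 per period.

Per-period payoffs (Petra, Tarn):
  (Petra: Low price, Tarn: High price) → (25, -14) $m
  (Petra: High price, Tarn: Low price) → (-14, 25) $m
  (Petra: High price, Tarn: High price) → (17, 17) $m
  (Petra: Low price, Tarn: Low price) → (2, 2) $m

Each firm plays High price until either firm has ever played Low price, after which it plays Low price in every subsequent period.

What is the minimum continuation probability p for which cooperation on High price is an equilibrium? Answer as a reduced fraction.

Expected continuation weight on next period's payoff is β·p = 2/5·p, which plays the role of the discount factor.
Cooperation requires 2/5·p ≥ (25−17)/(25−2) = 8/23, hence p ≥ 20/23.

20/23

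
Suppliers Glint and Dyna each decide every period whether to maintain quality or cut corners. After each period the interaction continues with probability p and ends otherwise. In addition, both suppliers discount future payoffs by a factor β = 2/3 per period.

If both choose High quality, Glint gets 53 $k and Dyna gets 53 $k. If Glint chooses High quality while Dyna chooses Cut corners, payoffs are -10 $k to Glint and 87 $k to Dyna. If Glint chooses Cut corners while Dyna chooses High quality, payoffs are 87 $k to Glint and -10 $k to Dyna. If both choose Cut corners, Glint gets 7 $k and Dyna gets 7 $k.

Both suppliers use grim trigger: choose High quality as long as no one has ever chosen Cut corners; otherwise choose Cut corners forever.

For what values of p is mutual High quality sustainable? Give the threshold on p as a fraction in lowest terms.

51/80

Expected continuation weight on next period's payoff is β·p = 2/3·p, which plays the role of the discount factor.
Cooperation requires 2/3·p ≥ (87−53)/(87−7) = 17/40, hence p ≥ 51/80.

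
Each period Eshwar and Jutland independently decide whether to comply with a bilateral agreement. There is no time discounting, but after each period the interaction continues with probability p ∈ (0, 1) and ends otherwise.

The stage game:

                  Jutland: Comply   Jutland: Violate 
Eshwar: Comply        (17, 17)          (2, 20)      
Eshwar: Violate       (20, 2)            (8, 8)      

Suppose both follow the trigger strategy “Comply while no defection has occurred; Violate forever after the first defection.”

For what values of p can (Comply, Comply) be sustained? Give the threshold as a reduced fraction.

1/4

With no time discounting, the continuation probability p plays the role of the discount factor.
Grim-trigger IC: 17/(1−p) ≥ 20 + 8p/(1−p) ⇒ p ≥ (20−17)/(20−8) = 1/4.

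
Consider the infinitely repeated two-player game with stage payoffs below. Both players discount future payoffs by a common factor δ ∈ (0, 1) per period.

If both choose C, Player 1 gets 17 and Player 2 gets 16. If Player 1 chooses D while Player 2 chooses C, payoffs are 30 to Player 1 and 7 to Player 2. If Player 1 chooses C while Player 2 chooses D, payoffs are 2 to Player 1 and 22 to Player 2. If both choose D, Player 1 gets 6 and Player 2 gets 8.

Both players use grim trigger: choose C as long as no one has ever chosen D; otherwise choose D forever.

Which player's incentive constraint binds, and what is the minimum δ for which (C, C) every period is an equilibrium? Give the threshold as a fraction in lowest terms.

For Player 1: deviation gain 30−17 = 13, per-period punishment loss 17−6 = 11. IC gives δ ≥ 13/24.
For Player 2: gain 6, loss 8 per period, so δ ≥ 6/14 = 3/7.
The tighter constraint is Player 1's, so cooperation needs δ ≥ 13/24.

Player 1; δ ≥ 13/24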